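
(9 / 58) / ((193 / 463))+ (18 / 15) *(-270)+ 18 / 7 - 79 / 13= -327.13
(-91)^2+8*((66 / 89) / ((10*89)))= 327969269 / 39605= 8281.01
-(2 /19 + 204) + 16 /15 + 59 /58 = -3339413 /16530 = -202.02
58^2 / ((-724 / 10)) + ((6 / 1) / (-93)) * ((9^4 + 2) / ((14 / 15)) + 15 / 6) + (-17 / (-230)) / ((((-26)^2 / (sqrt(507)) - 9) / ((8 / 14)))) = -5561197146852 / 11115980155 + 1768 * sqrt(3) / 1981105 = -500.29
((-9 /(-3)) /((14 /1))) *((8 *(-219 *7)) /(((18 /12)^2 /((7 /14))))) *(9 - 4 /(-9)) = -49640 /9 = -5515.56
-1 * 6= -6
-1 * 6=-6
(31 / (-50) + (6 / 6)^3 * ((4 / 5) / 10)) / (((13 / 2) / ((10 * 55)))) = -594 / 13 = -45.69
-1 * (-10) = 10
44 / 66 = 2 / 3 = 0.67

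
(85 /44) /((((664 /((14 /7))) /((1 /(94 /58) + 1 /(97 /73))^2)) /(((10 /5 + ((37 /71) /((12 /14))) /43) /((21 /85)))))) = 1974309677375 /22187655463446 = 0.09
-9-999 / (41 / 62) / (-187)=-7065 / 7667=-0.92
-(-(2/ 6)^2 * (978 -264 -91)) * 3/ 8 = 623/ 24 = 25.96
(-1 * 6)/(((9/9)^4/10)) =-60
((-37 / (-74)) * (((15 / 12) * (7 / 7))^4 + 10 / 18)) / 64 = 6905 / 294912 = 0.02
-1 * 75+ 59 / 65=-4816 / 65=-74.09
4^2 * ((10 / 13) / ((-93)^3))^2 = 1600 / 109341341002881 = 0.00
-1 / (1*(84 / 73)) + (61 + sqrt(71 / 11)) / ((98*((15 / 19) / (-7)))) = -2683 / 420-19*sqrt(781) / 2310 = -6.62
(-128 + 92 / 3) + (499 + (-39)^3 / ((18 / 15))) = -294185 / 6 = -49030.83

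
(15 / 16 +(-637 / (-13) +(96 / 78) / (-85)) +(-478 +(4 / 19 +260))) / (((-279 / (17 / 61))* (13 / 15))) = 56389699 / 291456048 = 0.19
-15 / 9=-5 / 3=-1.67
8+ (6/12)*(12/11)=94/11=8.55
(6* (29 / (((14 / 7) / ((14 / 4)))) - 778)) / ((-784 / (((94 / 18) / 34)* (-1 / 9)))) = -136723 / 1439424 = -0.09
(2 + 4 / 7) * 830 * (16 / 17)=239040 / 119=2008.74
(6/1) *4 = 24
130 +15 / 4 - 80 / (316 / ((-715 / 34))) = 747105 / 5372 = 139.07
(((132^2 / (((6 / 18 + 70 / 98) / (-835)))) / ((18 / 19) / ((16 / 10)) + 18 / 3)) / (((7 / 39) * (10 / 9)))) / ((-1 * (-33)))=-320112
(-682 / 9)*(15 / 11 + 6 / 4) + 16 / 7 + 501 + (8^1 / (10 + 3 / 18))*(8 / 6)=122692 / 427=287.33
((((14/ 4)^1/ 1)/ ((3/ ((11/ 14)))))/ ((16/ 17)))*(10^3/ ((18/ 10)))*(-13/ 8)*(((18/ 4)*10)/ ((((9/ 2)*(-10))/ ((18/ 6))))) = 1519375/ 576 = 2637.80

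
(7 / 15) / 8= 7 / 120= 0.06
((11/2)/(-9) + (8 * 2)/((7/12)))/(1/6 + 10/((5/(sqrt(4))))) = 3379/525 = 6.44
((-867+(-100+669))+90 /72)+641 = 344.25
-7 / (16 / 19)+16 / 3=-143 / 48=-2.98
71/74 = 0.96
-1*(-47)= 47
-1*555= -555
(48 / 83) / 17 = 48 / 1411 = 0.03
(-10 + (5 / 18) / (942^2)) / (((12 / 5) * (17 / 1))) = -798627575 / 3258400608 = -0.25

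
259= 259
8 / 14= 4 / 7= 0.57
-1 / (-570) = 1 / 570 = 0.00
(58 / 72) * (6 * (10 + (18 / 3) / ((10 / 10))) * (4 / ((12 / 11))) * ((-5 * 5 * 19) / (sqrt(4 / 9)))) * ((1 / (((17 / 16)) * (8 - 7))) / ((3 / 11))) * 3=-106673600 / 51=-2091639.22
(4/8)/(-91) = -1/182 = -0.01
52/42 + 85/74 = 3709/1554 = 2.39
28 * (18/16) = 63/2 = 31.50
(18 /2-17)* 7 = -56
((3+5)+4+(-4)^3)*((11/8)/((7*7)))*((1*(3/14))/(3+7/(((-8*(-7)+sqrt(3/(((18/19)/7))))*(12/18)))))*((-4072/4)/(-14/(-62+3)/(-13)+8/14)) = 5075239*sqrt(798)/159580260+14398453043/79790130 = 181.35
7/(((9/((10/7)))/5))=5.56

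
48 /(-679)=-48 /679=-0.07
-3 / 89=-0.03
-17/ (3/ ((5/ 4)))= -85/ 12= -7.08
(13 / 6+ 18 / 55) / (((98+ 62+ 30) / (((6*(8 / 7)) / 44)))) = 823 / 402325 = 0.00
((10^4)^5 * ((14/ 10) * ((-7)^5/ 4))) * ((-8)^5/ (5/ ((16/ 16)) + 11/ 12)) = 231307345920000000000000000000/ 71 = 3257849942535211267605634000.00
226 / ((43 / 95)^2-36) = -2039650 / 323051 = -6.31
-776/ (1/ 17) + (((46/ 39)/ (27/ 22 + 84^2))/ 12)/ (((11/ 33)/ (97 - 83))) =-79878888850/ 6055101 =-13192.00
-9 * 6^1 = -54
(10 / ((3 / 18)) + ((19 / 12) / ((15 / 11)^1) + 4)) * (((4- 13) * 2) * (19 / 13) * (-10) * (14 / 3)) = 79997.79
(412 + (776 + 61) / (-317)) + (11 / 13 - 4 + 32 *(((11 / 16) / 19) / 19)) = 406.27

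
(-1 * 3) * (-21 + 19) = 6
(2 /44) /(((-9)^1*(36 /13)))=-13 /7128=-0.00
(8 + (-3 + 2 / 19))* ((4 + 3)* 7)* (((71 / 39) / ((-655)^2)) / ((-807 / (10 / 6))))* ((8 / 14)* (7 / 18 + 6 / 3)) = -4145974 / 1385377412445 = -0.00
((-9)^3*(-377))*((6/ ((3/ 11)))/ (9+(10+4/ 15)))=90694890/ 289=313823.15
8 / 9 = 0.89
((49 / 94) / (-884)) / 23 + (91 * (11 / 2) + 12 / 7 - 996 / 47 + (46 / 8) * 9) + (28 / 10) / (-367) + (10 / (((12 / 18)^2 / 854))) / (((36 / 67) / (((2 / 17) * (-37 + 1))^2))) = 267936185913846917 / 417340934920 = 642007.92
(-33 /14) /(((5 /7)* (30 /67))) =-737 /100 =-7.37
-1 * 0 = 0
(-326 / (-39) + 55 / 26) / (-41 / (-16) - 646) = -0.02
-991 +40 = -951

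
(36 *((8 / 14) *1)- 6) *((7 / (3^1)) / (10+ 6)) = 17 / 8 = 2.12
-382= -382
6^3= 216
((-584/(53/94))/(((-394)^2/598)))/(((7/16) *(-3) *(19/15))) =656556160/273564641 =2.40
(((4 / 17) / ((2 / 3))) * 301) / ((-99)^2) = 602 / 55539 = 0.01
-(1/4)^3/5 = -1/320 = -0.00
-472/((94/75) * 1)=-17700/47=-376.60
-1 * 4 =-4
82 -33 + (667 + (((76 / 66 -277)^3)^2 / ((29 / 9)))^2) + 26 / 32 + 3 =5180056484673452951102731002947707085443903051813 / 277075571767992168336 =18695464387639871426957080000.00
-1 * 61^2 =-3721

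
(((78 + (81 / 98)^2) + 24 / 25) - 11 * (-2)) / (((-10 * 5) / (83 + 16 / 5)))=-175.23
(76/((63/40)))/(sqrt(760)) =8 * sqrt(190)/63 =1.75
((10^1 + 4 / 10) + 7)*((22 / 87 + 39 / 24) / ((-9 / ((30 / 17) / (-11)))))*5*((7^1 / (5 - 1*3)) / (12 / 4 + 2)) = 9149 / 4488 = 2.04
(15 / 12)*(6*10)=75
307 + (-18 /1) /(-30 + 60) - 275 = 157 /5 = 31.40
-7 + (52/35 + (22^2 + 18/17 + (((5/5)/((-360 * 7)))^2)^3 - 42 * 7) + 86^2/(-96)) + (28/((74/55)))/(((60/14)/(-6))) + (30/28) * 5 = 13647869047251668275200629/161084550715232256000000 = 84.72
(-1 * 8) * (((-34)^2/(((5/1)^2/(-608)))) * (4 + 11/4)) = 37953792/25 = 1518151.68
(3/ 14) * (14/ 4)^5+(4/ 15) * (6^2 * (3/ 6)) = 37551/ 320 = 117.35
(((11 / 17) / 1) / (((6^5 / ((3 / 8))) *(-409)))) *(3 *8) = -11 / 6007392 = -0.00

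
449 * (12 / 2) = 2694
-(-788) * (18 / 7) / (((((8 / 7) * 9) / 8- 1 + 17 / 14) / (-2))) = -18912 / 7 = -2701.71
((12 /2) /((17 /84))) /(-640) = -63 /1360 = -0.05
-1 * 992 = -992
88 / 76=22 / 19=1.16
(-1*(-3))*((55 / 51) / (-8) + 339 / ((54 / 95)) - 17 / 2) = 719411 / 408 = 1763.26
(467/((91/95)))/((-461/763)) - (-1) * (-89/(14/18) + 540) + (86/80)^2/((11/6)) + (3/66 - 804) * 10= -8420.25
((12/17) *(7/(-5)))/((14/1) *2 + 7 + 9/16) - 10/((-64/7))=1649767/1547680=1.07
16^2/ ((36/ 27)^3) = 108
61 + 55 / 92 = 61.60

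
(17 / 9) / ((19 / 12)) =68 / 57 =1.19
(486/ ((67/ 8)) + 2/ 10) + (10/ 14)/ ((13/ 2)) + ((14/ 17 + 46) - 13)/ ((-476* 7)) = 14389012679/ 246684620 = 58.33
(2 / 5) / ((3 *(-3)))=-2 / 45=-0.04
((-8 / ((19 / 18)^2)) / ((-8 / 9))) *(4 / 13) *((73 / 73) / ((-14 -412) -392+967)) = 11664 / 699257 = 0.02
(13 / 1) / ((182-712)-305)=-13 / 835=-0.02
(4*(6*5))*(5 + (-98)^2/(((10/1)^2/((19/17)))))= 1145856/85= 13480.66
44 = 44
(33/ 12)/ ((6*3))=11/ 72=0.15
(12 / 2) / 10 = 3 / 5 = 0.60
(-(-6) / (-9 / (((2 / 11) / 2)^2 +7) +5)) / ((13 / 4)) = 20352 / 40963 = 0.50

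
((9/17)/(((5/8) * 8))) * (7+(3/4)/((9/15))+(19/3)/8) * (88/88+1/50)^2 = 99603/100000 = 1.00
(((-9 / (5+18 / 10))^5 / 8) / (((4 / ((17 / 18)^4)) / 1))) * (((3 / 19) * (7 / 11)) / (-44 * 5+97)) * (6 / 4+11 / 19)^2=1228696875 / 3446404087808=0.00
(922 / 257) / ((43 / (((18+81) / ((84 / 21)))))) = 45639 / 22102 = 2.06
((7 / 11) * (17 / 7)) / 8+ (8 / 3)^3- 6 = 31259 / 2376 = 13.16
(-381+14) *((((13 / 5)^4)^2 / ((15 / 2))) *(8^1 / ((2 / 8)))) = -19159883174848 / 5859375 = -3269953.40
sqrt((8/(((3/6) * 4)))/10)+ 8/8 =sqrt(10)/5+ 1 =1.63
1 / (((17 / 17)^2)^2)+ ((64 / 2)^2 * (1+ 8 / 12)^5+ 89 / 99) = 35205076 / 2673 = 13170.62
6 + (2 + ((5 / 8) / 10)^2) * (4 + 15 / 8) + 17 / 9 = 362407 / 18432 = 19.66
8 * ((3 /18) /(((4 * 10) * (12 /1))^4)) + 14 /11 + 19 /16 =1077442560011 /437944320000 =2.46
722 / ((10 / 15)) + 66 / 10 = 5448 / 5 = 1089.60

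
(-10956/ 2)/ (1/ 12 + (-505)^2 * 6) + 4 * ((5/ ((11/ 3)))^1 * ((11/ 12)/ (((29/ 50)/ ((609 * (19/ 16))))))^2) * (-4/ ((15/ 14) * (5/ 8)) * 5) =-15631091336171069/ 73447204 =-212820781.25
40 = 40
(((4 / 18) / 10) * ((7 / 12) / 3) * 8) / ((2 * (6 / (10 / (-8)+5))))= 7 / 648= 0.01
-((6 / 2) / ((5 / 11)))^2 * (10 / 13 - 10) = 26136 / 65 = 402.09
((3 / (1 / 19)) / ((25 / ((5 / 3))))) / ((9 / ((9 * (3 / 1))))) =57 / 5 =11.40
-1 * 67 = -67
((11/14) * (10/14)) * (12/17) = 330/833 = 0.40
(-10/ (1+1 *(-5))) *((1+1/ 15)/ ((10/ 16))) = 64/ 15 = 4.27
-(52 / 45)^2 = -2704 / 2025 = -1.34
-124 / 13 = -9.54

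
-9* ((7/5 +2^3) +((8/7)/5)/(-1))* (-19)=1568.31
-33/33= -1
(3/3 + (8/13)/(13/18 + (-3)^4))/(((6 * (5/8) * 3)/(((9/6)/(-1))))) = -38534/286845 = -0.13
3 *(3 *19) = 171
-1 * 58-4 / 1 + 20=-42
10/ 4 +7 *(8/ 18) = 5.61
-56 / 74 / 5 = -28 / 185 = -0.15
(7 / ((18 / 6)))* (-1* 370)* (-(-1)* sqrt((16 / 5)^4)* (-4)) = 530432 / 15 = 35362.13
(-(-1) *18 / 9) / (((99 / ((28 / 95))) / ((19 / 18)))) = 28 / 4455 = 0.01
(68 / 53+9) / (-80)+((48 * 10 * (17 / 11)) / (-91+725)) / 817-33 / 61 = -98454176167 / 147366812912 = -0.67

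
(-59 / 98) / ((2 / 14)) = -59 / 14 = -4.21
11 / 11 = 1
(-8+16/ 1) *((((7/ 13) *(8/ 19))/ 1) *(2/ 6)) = 448/ 741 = 0.60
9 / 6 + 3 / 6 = 2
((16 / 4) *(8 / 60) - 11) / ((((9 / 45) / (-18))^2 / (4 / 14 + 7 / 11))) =-6019380 / 77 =-78173.77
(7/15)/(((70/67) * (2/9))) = 201/100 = 2.01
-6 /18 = -1 /3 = -0.33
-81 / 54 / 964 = -3 / 1928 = -0.00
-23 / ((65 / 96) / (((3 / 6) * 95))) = -20976 / 13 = -1613.54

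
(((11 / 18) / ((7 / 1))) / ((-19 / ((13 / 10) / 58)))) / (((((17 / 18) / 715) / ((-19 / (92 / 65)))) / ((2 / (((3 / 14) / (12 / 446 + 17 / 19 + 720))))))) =4060055395825 / 576520116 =7042.35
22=22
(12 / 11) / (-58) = -6 / 319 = -0.02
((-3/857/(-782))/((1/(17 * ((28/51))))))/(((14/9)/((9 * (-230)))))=-810/14569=-0.06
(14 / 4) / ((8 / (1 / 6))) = 7 / 96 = 0.07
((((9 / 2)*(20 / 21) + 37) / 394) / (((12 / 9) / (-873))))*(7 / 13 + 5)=-6812019 / 17927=-379.99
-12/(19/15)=-180/19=-9.47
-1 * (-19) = 19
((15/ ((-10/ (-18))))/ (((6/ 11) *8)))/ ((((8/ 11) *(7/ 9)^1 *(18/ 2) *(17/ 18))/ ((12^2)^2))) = 3175524/ 119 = 26685.08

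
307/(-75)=-307/75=-4.09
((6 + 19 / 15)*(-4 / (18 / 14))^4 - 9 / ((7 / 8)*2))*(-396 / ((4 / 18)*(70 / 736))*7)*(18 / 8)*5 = -942049726112 / 945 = -996878017.05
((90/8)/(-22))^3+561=382214667/681472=560.87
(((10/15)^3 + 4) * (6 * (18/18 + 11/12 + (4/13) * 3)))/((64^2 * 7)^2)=12847/144275668992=0.00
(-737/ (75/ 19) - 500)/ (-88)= 51503/ 6600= 7.80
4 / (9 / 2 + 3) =8 / 15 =0.53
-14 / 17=-0.82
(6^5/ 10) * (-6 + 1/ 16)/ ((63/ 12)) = -6156/ 7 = -879.43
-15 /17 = -0.88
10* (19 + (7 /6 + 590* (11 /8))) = 49885 /6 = 8314.17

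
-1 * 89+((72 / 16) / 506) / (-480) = -14410883 / 161920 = -89.00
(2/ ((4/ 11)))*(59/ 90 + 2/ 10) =847/ 180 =4.71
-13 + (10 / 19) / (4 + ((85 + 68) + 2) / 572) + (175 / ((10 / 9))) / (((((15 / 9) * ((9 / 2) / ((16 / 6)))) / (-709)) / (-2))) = 3685283435 / 46417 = 79395.12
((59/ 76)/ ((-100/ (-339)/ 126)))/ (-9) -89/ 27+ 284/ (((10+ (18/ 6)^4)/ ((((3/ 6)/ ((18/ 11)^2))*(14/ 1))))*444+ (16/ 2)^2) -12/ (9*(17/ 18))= -8502428745221/ 204711521400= -41.53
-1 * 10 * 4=-40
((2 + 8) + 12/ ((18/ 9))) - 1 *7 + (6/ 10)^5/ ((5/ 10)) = 28611/ 3125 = 9.16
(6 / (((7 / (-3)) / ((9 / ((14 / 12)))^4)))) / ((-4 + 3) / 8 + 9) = -1224440064 / 1193297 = -1026.10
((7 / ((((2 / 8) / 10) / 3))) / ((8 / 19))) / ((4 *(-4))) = -1995 / 16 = -124.69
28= 28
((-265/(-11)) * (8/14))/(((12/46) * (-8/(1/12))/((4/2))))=-6095/5544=-1.10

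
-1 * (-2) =2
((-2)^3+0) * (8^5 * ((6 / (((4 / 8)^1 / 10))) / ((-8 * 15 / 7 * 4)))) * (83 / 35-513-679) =-545744486.40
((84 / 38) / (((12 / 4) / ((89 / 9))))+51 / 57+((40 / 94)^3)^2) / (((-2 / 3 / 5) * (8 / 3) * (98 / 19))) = -75455331226355 / 16901809635872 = -4.46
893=893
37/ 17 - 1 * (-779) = 13280/ 17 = 781.18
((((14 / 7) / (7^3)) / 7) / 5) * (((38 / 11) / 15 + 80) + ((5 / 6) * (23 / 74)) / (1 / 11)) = 2028799 / 146581050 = 0.01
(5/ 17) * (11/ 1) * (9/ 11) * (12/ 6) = 90/ 17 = 5.29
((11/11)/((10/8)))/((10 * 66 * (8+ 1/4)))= 4/27225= 0.00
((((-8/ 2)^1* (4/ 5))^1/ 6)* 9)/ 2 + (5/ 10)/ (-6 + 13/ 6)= -291/ 115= -2.53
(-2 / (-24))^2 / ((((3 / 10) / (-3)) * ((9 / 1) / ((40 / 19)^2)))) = -1000 / 29241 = -0.03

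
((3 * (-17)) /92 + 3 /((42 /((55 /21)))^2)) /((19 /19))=-1618301 /2982042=-0.54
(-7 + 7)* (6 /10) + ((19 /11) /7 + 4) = 327 /77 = 4.25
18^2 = 324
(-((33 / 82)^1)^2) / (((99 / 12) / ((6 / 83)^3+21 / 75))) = -132260997 / 24029348675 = -0.01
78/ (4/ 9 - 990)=-351/ 4453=-0.08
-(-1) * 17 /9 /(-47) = -0.04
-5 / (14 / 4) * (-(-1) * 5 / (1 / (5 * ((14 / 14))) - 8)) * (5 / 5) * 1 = 250 / 273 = 0.92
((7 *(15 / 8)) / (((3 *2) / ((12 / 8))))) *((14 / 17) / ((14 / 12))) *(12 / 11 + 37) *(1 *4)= 352.90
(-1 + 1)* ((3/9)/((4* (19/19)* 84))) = 0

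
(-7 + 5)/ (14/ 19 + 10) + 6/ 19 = 251/ 1938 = 0.13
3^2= 9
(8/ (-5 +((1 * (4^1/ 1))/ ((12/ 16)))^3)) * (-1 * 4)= -864/ 3961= -0.22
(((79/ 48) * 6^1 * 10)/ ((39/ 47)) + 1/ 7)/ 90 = 130111/ 98280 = 1.32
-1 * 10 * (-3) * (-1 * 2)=-60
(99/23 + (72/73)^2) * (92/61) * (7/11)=18110484/3575759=5.06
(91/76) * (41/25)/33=3731/62700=0.06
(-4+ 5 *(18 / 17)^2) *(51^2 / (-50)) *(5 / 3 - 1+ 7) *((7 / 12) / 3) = -9338 / 75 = -124.51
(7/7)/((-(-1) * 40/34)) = 17/20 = 0.85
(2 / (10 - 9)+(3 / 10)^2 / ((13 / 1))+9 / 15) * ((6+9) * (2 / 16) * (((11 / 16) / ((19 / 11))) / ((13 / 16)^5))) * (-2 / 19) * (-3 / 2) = 7558391808 / 8712390245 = 0.87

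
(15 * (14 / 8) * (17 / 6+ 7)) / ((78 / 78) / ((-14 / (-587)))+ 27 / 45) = 72275 / 11908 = 6.07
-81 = -81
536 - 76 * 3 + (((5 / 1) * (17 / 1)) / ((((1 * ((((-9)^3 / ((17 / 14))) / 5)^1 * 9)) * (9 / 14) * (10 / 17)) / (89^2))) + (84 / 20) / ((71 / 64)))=-56004115543 / 41924790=-1335.82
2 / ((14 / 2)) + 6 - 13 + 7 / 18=-797 / 126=-6.33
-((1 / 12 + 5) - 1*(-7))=-145 / 12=-12.08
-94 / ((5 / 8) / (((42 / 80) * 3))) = -5922 / 25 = -236.88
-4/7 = -0.57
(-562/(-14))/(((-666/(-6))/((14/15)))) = 562/1665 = 0.34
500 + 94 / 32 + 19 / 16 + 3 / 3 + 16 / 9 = 506.90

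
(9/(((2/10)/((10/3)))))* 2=300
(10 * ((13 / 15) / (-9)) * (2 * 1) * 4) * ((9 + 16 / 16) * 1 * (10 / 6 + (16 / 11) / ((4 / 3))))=-189280 / 891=-212.44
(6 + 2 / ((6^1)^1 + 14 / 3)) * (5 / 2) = 495 / 32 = 15.47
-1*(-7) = 7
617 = 617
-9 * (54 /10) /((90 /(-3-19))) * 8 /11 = 216 /25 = 8.64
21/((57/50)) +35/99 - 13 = 5.77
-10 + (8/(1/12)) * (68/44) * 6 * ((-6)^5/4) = -19035758/11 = -1730523.45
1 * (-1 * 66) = -66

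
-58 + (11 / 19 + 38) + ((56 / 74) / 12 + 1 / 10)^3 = -504543173921 / 25984989000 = -19.42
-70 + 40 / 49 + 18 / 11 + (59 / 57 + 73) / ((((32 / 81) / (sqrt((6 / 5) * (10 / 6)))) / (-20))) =-142425 * sqrt(2) / 38 - 36408 / 539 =-5368.06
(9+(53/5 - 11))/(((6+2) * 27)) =43/1080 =0.04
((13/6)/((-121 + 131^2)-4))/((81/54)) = 13/153324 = 0.00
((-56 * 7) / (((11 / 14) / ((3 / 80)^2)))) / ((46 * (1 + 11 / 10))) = -147 / 20240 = -0.01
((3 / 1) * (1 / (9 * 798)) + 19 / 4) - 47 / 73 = 1435349 / 349524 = 4.11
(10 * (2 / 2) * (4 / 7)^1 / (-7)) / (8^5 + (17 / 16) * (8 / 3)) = -48 / 1926925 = -0.00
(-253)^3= -16194277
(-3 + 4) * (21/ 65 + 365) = 23746/ 65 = 365.32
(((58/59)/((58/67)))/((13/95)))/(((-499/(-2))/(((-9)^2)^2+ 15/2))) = 83617005/382733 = 218.47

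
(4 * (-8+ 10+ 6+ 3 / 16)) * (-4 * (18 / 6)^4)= -10611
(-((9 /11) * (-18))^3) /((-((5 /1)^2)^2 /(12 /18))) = -2834352 /831875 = -3.41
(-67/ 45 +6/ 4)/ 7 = 1/ 630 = 0.00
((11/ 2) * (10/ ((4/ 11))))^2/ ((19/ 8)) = 366025/ 38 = 9632.24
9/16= 0.56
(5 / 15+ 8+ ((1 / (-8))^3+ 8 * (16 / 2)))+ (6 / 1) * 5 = 157181 / 1536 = 102.33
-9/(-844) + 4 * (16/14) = 27071/5908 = 4.58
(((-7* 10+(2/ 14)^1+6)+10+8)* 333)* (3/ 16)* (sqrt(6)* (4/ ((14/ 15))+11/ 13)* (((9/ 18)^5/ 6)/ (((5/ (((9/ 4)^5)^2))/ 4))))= -174056898603835431* sqrt(6)/ 854966927360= -498674.95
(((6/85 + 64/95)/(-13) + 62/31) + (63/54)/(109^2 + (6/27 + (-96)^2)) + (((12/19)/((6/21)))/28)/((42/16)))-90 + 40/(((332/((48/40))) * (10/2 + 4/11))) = -98165574453391/1115515787750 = -88.00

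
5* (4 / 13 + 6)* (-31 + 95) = 26240 / 13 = 2018.46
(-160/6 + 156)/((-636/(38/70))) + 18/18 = 14852/16695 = 0.89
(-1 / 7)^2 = 1 / 49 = 0.02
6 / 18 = 1 / 3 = 0.33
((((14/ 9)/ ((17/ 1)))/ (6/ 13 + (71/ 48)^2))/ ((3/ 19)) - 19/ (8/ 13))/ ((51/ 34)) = -992578145/ 48566484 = -20.44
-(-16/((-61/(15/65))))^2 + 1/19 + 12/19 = 0.68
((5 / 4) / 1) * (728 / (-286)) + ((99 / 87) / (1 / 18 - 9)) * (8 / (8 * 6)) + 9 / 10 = -1182809 / 513590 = -2.30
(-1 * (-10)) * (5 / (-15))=-10 / 3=-3.33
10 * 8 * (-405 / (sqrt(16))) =-8100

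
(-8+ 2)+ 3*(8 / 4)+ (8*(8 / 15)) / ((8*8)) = 1 / 15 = 0.07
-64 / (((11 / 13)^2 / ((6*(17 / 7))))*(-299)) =84864 / 19481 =4.36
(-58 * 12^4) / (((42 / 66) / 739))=-9776650752 / 7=-1396664393.14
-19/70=-0.27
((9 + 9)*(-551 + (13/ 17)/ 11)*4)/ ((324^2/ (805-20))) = -40436920/ 136323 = -296.63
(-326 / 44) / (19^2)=-163 / 7942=-0.02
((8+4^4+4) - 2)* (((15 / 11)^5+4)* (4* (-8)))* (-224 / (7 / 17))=40355613.19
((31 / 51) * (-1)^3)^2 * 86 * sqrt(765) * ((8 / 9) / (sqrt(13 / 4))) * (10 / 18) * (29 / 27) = 191738720 * sqrt(1105) / 24649677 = 258.57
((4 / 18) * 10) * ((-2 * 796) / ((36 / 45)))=-39800 / 9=-4422.22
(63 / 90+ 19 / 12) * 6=137 / 10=13.70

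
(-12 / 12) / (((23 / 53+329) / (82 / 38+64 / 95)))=-14257 / 1658700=-0.01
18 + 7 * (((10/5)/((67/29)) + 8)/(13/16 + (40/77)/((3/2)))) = 20533266/286961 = 71.55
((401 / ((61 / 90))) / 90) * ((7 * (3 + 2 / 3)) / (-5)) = -30877 / 915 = -33.75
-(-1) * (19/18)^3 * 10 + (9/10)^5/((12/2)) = 1729098907/145800000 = 11.86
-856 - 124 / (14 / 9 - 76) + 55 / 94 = -26884563 / 31490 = -853.75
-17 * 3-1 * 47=-98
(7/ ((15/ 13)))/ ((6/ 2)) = 91/ 45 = 2.02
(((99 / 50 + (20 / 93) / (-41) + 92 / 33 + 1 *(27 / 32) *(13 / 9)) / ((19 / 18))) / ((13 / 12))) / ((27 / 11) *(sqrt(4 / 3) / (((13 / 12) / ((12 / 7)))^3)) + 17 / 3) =-44265105483538456257741 / 140402833812148375809100 + 12662427295344960387072 *sqrt(3) / 35100708453037093952275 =0.31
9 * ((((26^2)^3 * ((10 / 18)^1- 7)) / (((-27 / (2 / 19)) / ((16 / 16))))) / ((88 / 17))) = 76147738784 / 5643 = 13494194.36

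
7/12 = 0.58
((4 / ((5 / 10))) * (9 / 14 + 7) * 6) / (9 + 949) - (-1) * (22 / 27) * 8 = 624796 / 90531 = 6.90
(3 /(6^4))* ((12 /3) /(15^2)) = 1 /24300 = 0.00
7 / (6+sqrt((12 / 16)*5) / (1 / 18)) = -14 / 393+7*sqrt(15) / 131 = 0.17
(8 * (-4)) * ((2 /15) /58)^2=-32 /189225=-0.00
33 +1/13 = 430/13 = 33.08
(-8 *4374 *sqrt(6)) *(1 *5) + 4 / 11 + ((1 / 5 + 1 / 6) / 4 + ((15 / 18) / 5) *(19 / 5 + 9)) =1139 / 440- 174960 *sqrt(6) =-428560.14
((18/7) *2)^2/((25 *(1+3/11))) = 7128/8575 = 0.83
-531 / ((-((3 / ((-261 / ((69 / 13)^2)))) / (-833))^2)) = 3513986392.52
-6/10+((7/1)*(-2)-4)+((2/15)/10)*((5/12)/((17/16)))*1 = -2845/153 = -18.59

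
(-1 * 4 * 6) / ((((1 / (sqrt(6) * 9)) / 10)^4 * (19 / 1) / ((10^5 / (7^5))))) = -5668704000000000 / 319333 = -17751701202.19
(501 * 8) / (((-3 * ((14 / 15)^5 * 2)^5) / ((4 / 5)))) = -8433890210210144519805908203125 / 44998795805848373114515226624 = -187.42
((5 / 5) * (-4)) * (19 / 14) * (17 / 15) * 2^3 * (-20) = 20672 / 21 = 984.38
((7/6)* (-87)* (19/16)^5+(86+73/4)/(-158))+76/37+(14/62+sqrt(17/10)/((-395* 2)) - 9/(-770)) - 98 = -24585806979936533/73161255157760 - sqrt(170)/7900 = -336.05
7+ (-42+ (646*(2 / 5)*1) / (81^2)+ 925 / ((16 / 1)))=11994497 / 524880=22.85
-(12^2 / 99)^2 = -2.12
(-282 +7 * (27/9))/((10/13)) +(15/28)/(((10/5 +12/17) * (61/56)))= -4757829/14030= -339.12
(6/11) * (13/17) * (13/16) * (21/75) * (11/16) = 3549/54400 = 0.07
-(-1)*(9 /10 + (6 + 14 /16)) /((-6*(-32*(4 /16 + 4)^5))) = 622 /21297855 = 0.00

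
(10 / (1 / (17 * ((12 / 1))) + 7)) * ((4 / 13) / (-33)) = -2720 / 204347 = -0.01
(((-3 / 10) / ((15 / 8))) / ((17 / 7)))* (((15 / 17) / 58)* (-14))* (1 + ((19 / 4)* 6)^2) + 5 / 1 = 687716 / 41905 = 16.41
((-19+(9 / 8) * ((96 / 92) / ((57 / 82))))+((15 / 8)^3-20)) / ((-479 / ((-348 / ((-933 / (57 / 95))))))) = 119595159 / 8332729984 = 0.01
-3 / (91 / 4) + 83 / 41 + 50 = 193611 / 3731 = 51.89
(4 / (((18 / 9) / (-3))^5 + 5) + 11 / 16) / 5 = 5713 / 18928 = 0.30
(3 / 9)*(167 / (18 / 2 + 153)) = 167 / 486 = 0.34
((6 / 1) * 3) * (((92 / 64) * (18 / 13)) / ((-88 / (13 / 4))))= -1863 / 1408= -1.32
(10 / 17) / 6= 5 / 51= 0.10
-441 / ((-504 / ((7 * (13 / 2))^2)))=1811.47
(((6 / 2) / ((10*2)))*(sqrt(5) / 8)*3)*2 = 9*sqrt(5) / 80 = 0.25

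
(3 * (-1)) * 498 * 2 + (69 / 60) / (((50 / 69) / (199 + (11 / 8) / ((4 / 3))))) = -85457613 / 32000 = -2670.55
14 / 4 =7 / 2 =3.50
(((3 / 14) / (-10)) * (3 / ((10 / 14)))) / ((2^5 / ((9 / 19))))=-81 / 60800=-0.00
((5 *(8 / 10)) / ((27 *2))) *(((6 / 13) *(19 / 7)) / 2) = 38 / 819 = 0.05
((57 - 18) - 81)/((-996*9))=7/1494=0.00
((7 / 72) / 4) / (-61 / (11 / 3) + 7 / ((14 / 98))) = 77 / 102528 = 0.00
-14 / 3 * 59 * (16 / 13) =-13216 / 39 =-338.87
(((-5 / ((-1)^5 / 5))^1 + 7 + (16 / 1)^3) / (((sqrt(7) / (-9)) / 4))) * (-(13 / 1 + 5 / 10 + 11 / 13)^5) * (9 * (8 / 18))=134120869857935568 * sqrt(7) / 2599051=136530782684.82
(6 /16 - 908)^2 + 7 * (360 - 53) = 52859657 /64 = 825932.14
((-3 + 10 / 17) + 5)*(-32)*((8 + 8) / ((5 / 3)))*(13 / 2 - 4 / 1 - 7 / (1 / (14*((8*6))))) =317746176 / 85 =3738190.31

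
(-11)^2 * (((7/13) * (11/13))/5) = 9317/845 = 11.03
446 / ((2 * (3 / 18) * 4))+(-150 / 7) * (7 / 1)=184.50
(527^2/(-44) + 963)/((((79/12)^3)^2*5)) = -175693059072/13369810053655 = -0.01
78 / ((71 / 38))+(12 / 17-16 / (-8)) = 53654 / 1207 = 44.45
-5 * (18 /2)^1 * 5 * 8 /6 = -300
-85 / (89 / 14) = -1190 / 89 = -13.37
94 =94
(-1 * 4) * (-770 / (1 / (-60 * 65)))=-12012000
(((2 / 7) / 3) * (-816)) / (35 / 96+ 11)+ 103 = 734387 / 7637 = 96.16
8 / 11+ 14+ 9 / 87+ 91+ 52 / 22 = 108.19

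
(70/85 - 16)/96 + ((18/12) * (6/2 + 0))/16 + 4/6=1289/1632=0.79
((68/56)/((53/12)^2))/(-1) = -1224/19663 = -0.06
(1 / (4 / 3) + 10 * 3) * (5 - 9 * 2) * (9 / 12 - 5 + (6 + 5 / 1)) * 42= -906633 / 8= -113329.12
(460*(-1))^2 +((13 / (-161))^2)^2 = 211600.00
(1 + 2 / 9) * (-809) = -8899 / 9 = -988.78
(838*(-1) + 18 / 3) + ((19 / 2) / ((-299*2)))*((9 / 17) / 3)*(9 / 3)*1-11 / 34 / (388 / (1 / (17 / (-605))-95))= -27891484565 / 33527468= -831.90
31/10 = 3.10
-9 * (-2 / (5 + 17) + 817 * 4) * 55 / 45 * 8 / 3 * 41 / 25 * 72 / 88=-35371848 / 275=-128624.90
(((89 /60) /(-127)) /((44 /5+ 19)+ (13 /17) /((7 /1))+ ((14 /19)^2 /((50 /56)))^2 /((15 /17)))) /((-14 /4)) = 123234795625 /1046133605356748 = 0.00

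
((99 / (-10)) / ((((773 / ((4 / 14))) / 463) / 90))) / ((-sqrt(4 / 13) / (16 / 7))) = 6600528 * sqrt(13) / 37877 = 628.31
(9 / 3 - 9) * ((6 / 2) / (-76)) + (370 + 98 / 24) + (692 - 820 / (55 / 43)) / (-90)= 2812129 / 7524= 373.75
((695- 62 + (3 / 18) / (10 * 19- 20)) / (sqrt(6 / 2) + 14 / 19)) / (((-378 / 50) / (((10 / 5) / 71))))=61337795 / 86719329- 1165418105 * sqrt(3) / 1214070606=-0.96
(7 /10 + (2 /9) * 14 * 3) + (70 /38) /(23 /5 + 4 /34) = 2382569 /228570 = 10.42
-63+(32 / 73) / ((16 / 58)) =-4483 / 73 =-61.41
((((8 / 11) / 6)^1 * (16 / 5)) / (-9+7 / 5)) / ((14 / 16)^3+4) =-16384 / 1499157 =-0.01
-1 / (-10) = 1 / 10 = 0.10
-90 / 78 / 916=-15 / 11908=-0.00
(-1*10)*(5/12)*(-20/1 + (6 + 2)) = 50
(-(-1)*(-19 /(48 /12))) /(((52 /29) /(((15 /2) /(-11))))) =8265 /4576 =1.81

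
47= 47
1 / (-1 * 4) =-1 / 4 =-0.25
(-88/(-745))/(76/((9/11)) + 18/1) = 396/371755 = 0.00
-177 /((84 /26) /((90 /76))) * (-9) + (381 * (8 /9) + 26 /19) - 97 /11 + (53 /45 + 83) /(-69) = 16605934589 /18170460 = 913.90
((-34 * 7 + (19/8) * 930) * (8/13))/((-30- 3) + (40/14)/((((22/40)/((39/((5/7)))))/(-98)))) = -173426/3979599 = -0.04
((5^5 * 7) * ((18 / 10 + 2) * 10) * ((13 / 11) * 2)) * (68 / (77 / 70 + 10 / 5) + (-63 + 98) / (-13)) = 1172062500 / 31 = 37808467.74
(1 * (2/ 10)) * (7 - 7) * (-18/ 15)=0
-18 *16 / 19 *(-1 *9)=2592 / 19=136.42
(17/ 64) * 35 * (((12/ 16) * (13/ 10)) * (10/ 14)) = 6.47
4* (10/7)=40/7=5.71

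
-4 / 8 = -0.50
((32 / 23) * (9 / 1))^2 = 82944 / 529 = 156.79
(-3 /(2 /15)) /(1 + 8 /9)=-405 /34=-11.91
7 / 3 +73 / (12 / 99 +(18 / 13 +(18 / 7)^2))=5798149 / 511950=11.33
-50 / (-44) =25 / 22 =1.14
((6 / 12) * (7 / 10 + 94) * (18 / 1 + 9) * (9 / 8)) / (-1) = -1438.26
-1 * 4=-4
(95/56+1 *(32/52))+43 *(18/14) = 41931/728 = 57.60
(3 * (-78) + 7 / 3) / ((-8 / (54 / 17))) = 91.99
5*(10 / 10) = 5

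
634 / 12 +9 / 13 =4175 / 78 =53.53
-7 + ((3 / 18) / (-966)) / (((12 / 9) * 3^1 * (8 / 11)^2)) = -10386553 / 1483776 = -7.00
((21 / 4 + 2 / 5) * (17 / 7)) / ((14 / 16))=3842 / 245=15.68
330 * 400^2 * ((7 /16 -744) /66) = -594850000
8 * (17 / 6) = 68 / 3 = 22.67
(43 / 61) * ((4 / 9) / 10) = 86 / 2745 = 0.03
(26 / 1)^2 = 676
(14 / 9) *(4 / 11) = 56 / 99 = 0.57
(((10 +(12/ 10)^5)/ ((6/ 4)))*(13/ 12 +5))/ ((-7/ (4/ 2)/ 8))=-22791184/ 196875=-115.76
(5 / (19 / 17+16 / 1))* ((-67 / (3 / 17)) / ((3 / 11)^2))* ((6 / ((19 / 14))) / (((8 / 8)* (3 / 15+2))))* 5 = -745475500 / 49761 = -14981.12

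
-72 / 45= -8 / 5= -1.60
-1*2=-2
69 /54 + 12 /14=269 /126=2.13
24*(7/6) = 28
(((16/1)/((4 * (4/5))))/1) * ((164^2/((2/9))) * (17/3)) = 3429240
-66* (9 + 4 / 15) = -3058 / 5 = -611.60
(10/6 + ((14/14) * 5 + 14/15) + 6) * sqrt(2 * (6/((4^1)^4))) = 17 * sqrt(3)/10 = 2.94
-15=-15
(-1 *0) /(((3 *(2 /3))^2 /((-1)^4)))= 0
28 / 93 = 0.30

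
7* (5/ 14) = 5/ 2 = 2.50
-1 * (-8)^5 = 32768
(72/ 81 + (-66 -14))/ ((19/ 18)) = -74.95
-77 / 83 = -0.93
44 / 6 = 22 / 3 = 7.33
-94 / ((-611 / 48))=96 / 13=7.38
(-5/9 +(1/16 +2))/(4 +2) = 217/864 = 0.25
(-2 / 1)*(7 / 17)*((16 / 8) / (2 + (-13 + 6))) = 28 / 85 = 0.33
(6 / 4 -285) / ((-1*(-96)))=-189 / 64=-2.95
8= 8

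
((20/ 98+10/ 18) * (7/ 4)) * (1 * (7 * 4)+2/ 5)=4757/ 126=37.75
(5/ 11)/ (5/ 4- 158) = -20/ 6897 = -0.00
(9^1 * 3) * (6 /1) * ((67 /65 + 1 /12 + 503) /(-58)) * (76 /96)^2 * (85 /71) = -7239370899 /6852352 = -1056.48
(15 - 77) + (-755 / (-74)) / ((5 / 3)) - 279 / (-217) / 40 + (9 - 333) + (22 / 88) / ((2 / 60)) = -3857507 / 10360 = -372.35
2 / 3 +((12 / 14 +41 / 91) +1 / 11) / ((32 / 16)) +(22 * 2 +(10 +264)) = 137008 / 429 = 319.37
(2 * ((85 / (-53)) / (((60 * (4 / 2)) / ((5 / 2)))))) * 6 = -85 / 212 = -0.40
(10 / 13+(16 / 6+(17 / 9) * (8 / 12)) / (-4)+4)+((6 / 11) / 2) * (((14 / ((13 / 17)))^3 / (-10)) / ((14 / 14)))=-1067267627 / 6525090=-163.56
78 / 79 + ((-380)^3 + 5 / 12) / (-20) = 10403734865 / 3792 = 2743600.97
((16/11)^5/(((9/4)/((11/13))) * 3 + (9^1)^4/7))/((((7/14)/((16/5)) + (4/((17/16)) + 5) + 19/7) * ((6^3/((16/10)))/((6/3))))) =223606734848/25496479828705545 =0.00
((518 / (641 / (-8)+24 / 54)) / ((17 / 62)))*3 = -6937056 / 97529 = -71.13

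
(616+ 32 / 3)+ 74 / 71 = 133702 / 213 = 627.71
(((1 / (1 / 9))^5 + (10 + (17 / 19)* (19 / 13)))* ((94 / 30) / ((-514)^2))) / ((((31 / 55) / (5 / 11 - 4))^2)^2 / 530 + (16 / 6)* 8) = 35453296915042500 / 1079790010901238529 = 0.03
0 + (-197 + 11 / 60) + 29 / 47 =-196.20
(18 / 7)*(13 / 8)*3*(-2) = -351 / 14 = -25.07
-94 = -94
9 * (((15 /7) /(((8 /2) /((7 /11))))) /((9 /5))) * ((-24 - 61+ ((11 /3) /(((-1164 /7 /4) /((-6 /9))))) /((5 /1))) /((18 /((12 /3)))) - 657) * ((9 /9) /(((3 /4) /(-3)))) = 36207535 /7857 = 4608.32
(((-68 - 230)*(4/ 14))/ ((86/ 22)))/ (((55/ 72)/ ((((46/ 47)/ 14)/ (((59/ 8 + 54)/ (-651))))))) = 734310144/ 34730885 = 21.14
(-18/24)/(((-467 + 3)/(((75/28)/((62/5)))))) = 1125/3222016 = 0.00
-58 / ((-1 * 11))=58 / 11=5.27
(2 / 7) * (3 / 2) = 3 / 7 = 0.43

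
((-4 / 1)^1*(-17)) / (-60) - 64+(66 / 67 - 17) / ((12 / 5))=-288661 / 4020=-71.81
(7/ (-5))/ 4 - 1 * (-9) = 173/ 20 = 8.65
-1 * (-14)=14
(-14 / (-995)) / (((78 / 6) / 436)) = 6104 / 12935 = 0.47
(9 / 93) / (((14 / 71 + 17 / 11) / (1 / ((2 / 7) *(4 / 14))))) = 114807 / 168764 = 0.68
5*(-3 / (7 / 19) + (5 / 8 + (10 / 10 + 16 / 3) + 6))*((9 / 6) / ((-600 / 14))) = -809 / 960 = -0.84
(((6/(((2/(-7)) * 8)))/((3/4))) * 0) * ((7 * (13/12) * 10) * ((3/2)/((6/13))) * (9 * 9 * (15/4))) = 0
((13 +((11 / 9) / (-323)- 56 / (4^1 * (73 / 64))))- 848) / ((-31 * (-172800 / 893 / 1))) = -422533901 / 2991504960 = -0.14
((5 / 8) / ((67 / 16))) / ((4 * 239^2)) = 5 / 7654214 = 0.00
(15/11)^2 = 225/121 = 1.86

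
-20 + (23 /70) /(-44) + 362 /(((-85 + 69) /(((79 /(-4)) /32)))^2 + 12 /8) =-19.47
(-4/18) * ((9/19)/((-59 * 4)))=1/2242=0.00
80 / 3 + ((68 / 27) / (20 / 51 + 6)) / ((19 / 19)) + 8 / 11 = 448414 / 16137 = 27.79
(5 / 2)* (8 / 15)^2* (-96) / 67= -1024 / 1005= -1.02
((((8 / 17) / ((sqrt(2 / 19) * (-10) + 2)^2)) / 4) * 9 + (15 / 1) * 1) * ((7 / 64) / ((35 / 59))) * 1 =10089 * sqrt(38) / 1045568 + 29612631 / 10455680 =2.89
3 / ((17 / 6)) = 18 / 17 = 1.06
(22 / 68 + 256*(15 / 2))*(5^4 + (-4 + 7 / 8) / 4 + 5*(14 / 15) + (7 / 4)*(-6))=3876000215 / 3264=1187500.07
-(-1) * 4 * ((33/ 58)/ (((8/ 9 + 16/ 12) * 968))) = 27/ 25520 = 0.00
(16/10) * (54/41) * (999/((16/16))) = 431568/205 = 2105.21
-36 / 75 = -12 / 25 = -0.48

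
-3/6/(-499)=1/998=0.00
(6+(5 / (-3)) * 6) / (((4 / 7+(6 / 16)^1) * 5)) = -224 / 265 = -0.85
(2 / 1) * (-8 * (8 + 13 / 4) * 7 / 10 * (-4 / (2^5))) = 15.75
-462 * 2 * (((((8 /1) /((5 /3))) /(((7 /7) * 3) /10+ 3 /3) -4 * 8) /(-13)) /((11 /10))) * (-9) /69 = 40320 /169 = 238.58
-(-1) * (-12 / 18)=-2 / 3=-0.67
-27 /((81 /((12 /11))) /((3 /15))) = -4 /55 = -0.07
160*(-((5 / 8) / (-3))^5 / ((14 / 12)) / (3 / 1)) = 15625 / 870912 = 0.02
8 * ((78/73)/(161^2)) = 624/1892233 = 0.00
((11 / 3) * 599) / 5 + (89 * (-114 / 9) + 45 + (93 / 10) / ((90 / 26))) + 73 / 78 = -639.44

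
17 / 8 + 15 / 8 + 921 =925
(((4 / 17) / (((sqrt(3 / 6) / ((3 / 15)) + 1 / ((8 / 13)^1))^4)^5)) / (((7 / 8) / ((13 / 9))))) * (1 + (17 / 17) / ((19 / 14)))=545692791787556842519994376196333142805494659574398976 / 679217711126596351689172726320248360977149062710791101375583- 398207504346560887800383962513520690935085871923200 * sqrt(2) / 700947070306084986263336146873321321957842169980176575207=0.00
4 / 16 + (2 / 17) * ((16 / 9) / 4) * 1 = 185 / 612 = 0.30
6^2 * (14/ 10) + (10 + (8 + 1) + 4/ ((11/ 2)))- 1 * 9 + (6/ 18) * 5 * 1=10361/ 165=62.79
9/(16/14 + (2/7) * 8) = 21/8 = 2.62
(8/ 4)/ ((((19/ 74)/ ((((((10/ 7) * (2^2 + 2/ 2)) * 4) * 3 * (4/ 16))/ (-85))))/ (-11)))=48840/ 2261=21.60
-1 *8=-8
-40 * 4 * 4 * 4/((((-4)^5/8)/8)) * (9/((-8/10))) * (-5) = 9000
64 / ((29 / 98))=6272 / 29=216.28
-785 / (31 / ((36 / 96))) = -2355 / 248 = -9.50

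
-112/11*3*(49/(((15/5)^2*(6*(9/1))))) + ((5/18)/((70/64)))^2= -43880/14553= -3.02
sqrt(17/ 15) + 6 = sqrt(255)/ 15 + 6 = 7.06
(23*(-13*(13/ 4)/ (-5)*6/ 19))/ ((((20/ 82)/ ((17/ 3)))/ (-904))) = -612288014/ 475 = -1289027.40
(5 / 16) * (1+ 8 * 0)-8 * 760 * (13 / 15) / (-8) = 31631 / 48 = 658.98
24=24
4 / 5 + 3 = 19 / 5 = 3.80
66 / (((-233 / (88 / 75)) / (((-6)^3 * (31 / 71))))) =12963456 / 413575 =31.34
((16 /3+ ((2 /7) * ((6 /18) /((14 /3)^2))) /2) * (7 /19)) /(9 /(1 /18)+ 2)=21961 /1832208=0.01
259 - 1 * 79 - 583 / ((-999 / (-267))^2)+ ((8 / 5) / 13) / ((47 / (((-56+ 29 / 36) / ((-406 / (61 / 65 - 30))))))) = 618404000704622 / 4470015984525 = 138.34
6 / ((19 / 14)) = 84 / 19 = 4.42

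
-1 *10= -10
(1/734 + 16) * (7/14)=11745/1468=8.00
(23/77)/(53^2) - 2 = -432563/216293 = -2.00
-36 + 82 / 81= -2834 / 81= -34.99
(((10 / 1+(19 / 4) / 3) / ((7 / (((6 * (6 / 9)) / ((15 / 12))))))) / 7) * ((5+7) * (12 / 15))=8896 / 1225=7.26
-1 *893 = -893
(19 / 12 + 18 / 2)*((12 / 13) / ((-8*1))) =-127 / 104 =-1.22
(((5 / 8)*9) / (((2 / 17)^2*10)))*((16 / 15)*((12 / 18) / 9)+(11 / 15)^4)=5387249 / 360000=14.96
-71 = -71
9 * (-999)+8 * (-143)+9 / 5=-50666 / 5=-10133.20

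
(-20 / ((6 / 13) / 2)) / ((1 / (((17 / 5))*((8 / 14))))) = -3536 / 21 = -168.38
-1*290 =-290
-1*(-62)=62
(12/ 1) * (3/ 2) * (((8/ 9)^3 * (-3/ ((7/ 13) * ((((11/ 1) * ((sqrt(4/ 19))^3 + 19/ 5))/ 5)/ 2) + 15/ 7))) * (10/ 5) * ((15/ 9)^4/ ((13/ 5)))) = -307144922560000000/ 5993837596088073 + 917593600000000 * sqrt(19)/ 5993837596088073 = -50.58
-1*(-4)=4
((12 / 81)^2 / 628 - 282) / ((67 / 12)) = -129102968 / 2556117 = -50.51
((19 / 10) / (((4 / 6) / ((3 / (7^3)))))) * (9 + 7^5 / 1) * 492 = 353690928 / 1715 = 206233.78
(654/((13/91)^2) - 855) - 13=31178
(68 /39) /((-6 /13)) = -34 /9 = -3.78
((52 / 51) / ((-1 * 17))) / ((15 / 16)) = -832 / 13005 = -0.06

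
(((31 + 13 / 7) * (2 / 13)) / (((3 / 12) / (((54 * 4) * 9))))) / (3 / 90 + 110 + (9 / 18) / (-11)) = 147549600 / 412867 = 357.38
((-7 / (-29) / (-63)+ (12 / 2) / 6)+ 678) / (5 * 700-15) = 177218 / 909585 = 0.19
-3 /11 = -0.27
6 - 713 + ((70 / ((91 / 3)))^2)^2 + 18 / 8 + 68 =-69504867 / 114244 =-608.39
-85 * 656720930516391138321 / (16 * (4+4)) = -55821279093893246757285 / 128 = -436103742921040990291.29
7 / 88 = 0.08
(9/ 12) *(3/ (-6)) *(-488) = 183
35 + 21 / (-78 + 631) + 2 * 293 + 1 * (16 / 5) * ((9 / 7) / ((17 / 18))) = 29396658 / 47005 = 625.39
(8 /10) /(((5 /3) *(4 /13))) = 39 /25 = 1.56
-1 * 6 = -6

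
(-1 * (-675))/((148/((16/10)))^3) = 216/253265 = 0.00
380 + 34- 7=407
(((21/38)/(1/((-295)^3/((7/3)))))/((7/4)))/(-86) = 231051375/5719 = 40400.66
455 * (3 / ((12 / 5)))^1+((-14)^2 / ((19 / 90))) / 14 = 48265 / 76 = 635.07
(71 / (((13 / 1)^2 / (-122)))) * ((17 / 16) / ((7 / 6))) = -220881 / 4732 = -46.68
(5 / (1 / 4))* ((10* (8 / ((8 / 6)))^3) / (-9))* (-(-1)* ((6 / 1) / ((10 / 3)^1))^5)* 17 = -192735936 / 125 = -1541887.49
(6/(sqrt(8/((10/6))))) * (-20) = -54.77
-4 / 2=-2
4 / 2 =2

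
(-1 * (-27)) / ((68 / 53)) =1431 / 68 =21.04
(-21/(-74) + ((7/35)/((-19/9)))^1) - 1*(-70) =493429/7030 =70.19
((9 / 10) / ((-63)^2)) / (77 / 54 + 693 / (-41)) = -123 / 8394925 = -0.00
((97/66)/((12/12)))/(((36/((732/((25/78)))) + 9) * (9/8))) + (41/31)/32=784563979/4212828576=0.19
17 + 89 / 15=344 / 15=22.93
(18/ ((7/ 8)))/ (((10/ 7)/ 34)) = 2448/ 5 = 489.60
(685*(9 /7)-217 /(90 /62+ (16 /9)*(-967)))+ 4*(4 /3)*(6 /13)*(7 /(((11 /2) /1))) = 60578226640 /68529461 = 883.97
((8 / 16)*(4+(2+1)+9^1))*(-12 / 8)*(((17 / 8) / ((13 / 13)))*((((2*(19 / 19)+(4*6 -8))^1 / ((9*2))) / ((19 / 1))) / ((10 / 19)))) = -51 / 20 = -2.55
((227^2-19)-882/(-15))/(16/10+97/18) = 4641192/629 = 7378.68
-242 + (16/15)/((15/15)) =-240.93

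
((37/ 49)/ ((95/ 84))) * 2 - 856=-568352/ 665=-854.66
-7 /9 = -0.78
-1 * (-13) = 13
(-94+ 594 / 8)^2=6241 / 16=390.06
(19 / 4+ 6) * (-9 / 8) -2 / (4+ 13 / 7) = -16315 / 1312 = -12.44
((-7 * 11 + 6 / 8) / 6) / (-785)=0.02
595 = 595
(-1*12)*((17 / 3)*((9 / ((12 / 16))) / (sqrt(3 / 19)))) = -272*sqrt(57) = -2053.55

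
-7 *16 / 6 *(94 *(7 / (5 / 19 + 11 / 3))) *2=-6251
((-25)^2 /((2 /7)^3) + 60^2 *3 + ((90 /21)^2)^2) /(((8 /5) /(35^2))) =91080096875 /3136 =29043398.24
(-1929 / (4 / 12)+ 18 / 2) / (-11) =5778 / 11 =525.27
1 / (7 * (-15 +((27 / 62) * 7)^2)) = -3844 / 153573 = -0.03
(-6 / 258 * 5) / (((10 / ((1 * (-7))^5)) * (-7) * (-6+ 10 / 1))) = -6.98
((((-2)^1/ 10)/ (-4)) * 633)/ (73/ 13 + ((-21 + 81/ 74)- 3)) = -304473/ 166330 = -1.83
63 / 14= 9 / 2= 4.50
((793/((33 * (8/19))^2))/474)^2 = 81952230529/1091370953097216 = 0.00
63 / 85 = 0.74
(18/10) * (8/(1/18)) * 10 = 2592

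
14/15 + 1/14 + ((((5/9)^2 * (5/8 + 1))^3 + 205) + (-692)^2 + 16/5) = 4562417844257111/9523422720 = 479073.33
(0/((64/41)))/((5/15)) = 0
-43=-43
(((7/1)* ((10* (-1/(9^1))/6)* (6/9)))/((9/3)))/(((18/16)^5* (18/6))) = -2293760/43046721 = -0.05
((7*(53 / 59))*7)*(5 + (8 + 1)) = 36358 / 59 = 616.24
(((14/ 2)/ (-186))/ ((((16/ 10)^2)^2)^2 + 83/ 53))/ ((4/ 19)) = -20703125/ 5155496664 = -0.00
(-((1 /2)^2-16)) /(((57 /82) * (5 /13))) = 11193 /190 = 58.91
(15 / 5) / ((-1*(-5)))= 3 / 5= 0.60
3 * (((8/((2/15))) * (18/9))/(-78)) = -60/13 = -4.62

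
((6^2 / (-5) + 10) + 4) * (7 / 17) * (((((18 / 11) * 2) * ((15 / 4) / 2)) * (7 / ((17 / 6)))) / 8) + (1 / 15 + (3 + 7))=172483 / 11220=15.37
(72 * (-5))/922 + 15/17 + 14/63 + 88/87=3529669/2045457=1.73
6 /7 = 0.86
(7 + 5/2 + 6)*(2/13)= 31/13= 2.38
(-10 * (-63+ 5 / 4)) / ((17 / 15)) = 18525 / 34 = 544.85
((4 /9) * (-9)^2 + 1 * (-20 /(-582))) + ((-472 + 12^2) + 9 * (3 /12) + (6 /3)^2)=-332573 /1164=-285.72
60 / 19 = 3.16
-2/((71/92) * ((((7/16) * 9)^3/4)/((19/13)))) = -57278464/230793381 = -0.25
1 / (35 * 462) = 1 / 16170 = 0.00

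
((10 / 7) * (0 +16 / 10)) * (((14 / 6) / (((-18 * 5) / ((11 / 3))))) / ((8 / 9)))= -11 / 45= -0.24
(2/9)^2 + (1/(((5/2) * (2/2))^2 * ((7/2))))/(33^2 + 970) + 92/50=55144786/29186325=1.89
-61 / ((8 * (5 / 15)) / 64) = -1464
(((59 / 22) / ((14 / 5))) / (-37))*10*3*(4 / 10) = -885 / 2849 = -0.31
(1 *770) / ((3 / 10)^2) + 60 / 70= 539054 / 63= 8556.41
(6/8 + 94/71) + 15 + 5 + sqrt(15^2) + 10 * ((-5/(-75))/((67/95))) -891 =-48691555/57084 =-852.98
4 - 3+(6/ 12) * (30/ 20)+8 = 39/ 4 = 9.75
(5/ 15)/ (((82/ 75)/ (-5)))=-125/ 82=-1.52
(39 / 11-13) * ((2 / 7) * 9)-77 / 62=-121993 / 4774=-25.55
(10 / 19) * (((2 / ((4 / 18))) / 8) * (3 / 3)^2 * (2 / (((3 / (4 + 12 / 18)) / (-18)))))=-630 / 19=-33.16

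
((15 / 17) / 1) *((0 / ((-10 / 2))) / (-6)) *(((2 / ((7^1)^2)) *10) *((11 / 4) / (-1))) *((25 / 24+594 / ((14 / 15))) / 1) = 0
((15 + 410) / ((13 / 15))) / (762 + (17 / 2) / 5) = 63750 / 99281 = 0.64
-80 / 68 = -20 / 17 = -1.18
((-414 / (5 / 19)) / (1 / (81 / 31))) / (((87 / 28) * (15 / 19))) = -1675.75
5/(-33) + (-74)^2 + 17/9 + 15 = 543781/99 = 5492.74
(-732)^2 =535824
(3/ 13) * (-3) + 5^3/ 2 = 1607/ 26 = 61.81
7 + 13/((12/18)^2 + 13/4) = 10.52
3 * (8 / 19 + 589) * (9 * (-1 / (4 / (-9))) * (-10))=-13606785 / 38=-358073.29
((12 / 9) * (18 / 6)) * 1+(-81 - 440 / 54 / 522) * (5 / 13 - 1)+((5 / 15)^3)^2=14801717 / 274833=53.86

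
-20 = -20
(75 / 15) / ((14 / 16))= 40 / 7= 5.71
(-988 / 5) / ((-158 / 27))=13338 / 395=33.77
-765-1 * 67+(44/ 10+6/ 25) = -20684/ 25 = -827.36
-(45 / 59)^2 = -2025 / 3481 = -0.58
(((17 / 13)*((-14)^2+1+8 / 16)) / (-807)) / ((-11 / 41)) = 275315 / 230802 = 1.19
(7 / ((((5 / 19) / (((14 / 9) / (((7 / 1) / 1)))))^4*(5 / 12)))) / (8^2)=912247 / 6834375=0.13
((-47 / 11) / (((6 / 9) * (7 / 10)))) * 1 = -705 / 77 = -9.16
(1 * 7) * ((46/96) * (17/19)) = 2737/912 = 3.00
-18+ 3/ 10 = -177/ 10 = -17.70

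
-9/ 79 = -0.11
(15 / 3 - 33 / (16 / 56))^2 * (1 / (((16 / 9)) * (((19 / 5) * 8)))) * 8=2197845 / 1216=1807.44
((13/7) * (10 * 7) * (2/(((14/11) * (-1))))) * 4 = -5720/7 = -817.14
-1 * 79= -79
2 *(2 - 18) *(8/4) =-64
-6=-6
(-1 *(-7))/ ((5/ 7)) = 49/ 5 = 9.80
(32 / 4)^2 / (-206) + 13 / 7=1115 / 721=1.55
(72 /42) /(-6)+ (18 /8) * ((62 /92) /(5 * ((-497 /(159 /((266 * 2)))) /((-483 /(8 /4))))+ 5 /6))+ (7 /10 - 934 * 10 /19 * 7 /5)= -283094157771 /411621700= -687.75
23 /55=0.42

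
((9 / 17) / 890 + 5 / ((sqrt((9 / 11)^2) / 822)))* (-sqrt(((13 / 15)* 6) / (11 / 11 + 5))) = -228009127* sqrt(195) / 680850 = -4676.47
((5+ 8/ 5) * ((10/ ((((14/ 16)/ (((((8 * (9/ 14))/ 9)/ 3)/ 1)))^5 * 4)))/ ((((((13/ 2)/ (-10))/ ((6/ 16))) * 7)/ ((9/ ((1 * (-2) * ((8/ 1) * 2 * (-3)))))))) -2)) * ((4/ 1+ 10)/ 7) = -30537978398092/ 1156736144655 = -26.40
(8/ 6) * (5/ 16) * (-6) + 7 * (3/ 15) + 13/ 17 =-57/ 170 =-0.34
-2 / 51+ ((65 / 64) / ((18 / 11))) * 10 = 60391 / 9792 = 6.17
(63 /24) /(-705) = -7 /1880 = -0.00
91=91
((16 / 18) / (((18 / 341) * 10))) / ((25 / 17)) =11594 / 10125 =1.15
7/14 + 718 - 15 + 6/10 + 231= 9351/10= 935.10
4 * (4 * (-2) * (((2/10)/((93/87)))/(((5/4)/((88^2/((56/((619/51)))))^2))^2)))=-1913956152677549319921860608/62942584453875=-30407968933657.58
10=10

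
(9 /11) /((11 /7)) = 63 /121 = 0.52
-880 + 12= -868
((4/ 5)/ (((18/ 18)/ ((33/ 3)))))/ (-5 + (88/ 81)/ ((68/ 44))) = -60588/ 29585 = -2.05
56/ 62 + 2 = 2.90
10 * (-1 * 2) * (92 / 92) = -20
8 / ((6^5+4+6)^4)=1 / 459375268783202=0.00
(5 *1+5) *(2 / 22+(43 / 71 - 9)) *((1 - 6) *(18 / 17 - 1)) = 324250 / 13277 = 24.42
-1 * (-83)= 83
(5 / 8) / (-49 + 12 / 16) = -5 / 386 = -0.01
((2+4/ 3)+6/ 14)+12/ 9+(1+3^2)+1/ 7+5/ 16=5225/ 336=15.55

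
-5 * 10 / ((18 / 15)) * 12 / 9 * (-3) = 500 / 3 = 166.67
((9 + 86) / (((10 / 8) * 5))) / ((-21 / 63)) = -228 / 5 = -45.60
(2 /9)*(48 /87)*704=22528 /261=86.31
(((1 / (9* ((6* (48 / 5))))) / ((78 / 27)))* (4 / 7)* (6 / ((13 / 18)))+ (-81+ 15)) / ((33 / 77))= -104099 / 676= -153.99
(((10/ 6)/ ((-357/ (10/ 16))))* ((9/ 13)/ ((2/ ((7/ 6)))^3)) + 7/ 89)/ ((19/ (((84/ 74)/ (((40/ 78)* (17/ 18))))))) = 446810763/ 46289569280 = 0.01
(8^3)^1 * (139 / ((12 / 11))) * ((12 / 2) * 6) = 2348544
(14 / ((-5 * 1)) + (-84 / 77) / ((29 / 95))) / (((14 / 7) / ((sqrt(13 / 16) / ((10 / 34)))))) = -86411 * sqrt(13) / 31900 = -9.77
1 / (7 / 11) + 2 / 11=1.75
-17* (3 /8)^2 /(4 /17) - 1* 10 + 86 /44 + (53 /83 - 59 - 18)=-94.57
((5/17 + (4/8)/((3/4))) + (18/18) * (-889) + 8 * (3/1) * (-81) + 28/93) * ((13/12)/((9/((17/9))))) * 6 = -1077791/279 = -3863.05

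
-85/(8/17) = -1445/8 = -180.62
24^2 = 576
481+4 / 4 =482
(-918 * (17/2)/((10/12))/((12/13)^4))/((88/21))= -173336709/56320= -3077.71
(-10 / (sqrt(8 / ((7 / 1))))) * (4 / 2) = -5 * sqrt(14) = -18.71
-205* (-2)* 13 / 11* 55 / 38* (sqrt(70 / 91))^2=10250 / 19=539.47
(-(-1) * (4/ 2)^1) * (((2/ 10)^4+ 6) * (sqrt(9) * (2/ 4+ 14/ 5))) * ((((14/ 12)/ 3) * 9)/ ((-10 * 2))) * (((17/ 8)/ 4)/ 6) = -1.84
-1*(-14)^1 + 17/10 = 157/10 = 15.70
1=1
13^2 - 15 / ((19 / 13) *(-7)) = 22672 / 133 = 170.47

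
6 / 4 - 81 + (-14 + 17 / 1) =-153 / 2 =-76.50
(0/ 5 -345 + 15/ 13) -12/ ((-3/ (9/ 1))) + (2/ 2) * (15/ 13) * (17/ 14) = -55773/ 182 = -306.45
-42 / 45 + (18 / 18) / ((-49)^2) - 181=-181.93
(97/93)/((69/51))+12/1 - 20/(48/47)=-19429/2852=-6.81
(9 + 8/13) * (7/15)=175/39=4.49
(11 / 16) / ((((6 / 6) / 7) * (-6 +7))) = 77 / 16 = 4.81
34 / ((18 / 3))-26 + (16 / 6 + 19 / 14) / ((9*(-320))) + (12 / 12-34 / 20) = -2544361 / 120960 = -21.03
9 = 9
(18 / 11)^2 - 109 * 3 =-39243 / 121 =-324.32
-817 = -817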